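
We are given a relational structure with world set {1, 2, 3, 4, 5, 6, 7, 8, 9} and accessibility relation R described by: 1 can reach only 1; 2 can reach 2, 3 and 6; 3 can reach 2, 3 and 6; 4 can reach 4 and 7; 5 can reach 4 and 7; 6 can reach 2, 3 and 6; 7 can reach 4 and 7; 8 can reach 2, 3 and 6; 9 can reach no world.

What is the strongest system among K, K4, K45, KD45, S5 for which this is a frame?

K45

Transitive (axiom 4): yes — every two-step R-path is closed by a direct edge.
Euclidean (axiom 5): yes — any two successors of a common world are R-related.
Serial (axiom D): no — 9 has no R-successor.
Reflexive (axiom T): no — 5 is not related to itself.
So F validates K, K4, K45; KD45 would additionally require R to be serial. The strongest is K45.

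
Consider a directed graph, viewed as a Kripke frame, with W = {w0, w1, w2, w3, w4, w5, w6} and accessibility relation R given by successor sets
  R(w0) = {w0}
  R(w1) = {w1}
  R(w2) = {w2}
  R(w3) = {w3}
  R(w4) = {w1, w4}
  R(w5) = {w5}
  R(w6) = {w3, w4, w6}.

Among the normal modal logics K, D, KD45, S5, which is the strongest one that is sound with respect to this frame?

D

Serial (axiom D): yes — every world has a successor (e.g. w0 R w0).
Euclidean (axiom 5): no — w6 R w3 and w6 R w4, but not w3 R w4.
Transitive (axiom 4): no — w6 R w4 and w4 R w1, but not w6 R w1.
Reflexive (axiom T): yes — every world is R-related to itself.
So F validates K, D; KD45 would additionally require R to be Euclidean and transitive. The strongest is D.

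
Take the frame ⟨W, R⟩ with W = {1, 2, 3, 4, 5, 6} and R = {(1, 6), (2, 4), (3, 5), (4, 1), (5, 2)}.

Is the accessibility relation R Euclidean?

Euclidean: no — 1 R 6 and 1 R 6, but not 6 R 6.

No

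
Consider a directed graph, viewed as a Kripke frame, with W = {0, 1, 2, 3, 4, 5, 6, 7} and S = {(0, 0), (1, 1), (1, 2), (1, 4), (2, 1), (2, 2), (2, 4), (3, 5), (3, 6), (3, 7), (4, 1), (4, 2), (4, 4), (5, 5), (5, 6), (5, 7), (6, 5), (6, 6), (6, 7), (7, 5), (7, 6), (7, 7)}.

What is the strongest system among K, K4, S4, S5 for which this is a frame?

K4

Transitive (axiom 4): yes — every two-step S-path is closed by a direct edge.
Reflexive (axiom T): no — 3 is not related to itself.
Euclidean (axiom 5): yes — any two successors of a common world are S-related.
So F validates K, K4; S4 would additionally require S to be reflexive. The strongest is K4.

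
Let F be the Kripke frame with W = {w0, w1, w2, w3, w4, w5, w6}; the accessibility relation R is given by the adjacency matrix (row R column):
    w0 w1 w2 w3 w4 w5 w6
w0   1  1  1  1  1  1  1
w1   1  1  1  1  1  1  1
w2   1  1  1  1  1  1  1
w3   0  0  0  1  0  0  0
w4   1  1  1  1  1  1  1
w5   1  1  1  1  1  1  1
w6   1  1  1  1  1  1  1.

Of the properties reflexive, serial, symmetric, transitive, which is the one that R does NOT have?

symmetric

Reflexive: yes — every world is R-related to itself.
Serial: yes — every world has a successor (e.g. w0 R w0).
Symmetric: no — w0 R w3 but not w3 R w0.
Transitive: yes — every two-step R-path is closed by a direct edge.
Only symmetric fails.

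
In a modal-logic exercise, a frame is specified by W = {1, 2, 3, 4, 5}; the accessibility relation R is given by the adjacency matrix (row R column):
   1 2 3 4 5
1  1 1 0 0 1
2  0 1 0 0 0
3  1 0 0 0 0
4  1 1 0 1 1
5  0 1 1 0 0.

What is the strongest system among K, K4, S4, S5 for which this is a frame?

Transitive (axiom 4): no — 1 R 5 and 5 R 3, but not 1 R 3.
Reflexive (axiom T): no — 3 is not related to itself.
Euclidean (axiom 5): no — 1 R 2 and 1 R 5, but not 2 R 5.
So F validates K; K4 would additionally require R to be transitive. The strongest is K.

K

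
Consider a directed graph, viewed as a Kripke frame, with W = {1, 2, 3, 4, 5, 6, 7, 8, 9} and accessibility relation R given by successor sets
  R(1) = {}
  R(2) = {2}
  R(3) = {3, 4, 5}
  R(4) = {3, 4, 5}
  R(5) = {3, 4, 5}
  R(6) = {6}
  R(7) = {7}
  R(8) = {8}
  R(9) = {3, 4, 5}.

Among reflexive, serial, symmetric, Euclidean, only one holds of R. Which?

Reflexive: no — 1 is not related to itself.
Serial: no — 1 has no R-successor.
Symmetric: no — 9 R 3 but not 3 R 9.
Euclidean: yes — any two successors of a common world are R-related.
Only Euclidean holds.

Euclidean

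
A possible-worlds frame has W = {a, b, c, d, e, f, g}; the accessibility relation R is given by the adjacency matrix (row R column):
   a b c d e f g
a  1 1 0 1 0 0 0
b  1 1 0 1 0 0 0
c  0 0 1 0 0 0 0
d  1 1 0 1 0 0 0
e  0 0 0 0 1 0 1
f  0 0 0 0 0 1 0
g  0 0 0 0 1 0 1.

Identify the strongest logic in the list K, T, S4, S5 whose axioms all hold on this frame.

Reflexive (axiom T): yes — every world is R-related to itself.
Transitive (axiom 4): yes — every two-step R-path is closed by a direct edge.
Euclidean (axiom 5): yes — any two successors of a common world are R-related.
So F validates K, T, S4, S5. The strongest is S5.

S5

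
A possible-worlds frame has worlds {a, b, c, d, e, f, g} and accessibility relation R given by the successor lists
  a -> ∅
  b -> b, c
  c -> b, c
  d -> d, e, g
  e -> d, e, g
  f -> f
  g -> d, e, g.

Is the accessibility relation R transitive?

Transitive: yes — every two-step R-path is closed by a direct edge.

Yes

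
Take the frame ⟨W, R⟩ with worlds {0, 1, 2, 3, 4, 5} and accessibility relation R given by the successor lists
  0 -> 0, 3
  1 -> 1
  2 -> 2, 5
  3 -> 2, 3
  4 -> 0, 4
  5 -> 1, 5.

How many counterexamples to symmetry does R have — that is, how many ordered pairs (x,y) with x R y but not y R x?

5

Enumerating: (0,3), (2,5), (3,2), (4,0), (5,1).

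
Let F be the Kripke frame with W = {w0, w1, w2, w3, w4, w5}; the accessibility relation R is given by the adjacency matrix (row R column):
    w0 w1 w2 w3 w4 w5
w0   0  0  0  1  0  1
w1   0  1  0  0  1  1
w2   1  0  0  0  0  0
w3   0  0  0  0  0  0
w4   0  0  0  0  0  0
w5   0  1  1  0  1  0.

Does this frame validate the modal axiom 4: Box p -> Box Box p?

The schema 4 characterises exactly the transitive frames.
Transitive: no — w0 R w5 and w5 R w1, but not w0 R w1.

No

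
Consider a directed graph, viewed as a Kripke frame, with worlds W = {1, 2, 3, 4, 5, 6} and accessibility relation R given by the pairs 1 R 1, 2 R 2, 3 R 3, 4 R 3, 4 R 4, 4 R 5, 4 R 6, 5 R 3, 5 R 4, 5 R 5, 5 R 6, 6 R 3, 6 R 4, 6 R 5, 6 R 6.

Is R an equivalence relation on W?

Reflexive: yes — every world is R-related to itself.
Symmetric: no — 4 R 3 but not 3 R 4.
Transitive: yes — every two-step R-path is closed by a direct edge.
So R is not an equivalence relation.

No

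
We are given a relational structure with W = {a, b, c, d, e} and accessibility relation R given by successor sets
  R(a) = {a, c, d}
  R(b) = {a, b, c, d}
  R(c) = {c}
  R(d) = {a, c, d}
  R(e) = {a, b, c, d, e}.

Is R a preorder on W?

Yes

Reflexive: yes — every world is R-related to itself.
Transitive: yes — every two-step R-path is closed by a direct edge.
So R is a preorder.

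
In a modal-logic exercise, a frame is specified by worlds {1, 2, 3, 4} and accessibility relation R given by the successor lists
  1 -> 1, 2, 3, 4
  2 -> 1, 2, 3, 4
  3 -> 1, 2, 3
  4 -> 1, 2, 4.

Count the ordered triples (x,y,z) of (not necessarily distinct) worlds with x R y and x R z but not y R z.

4

Enumerating: (1,3,4), (1,4,3), (2,3,4), (2,4,3).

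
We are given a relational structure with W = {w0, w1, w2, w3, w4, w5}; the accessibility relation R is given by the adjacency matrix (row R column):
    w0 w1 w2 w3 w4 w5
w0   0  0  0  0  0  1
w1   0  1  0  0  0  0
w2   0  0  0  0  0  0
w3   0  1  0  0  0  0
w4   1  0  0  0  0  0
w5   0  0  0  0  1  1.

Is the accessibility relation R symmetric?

No

Symmetric: no — w0 R w5 but not w5 R w0.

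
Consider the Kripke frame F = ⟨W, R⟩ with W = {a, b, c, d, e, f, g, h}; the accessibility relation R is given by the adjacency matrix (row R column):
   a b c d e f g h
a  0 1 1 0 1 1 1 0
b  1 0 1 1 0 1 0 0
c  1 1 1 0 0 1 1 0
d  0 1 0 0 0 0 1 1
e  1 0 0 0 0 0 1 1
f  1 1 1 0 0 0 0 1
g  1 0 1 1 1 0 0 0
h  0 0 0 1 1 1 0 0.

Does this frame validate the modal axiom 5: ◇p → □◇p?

No

The schema 5 characterises exactly the Euclidean frames.
Euclidean: no — a R b and a R e, but not b R e.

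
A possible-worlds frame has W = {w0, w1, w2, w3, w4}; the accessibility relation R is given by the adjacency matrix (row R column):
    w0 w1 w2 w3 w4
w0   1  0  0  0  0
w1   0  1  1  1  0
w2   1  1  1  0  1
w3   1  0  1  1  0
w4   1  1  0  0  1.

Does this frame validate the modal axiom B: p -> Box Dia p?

No

Axiom B corresponds to the accessibility relation being symmetric.
Symmetric: no — w1 R w3 but not w3 R w1.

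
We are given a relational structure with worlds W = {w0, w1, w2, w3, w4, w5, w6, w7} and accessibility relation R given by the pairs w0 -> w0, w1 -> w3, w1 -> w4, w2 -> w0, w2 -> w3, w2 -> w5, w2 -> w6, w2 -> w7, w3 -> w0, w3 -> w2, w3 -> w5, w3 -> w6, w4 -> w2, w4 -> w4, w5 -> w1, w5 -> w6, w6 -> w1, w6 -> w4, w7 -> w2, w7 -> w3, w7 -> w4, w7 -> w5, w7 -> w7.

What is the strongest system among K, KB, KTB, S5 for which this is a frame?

Symmetric (axiom B): no — w1 R w3 but not w3 R w1.
Reflexive (axiom T): no — w1 is not related to itself.
Euclidean (axiom 5): no — w1 R w3 and w1 R w4, but not w3 R w4.
So F validates K; KB would additionally require R to be symmetric. The strongest is K.

K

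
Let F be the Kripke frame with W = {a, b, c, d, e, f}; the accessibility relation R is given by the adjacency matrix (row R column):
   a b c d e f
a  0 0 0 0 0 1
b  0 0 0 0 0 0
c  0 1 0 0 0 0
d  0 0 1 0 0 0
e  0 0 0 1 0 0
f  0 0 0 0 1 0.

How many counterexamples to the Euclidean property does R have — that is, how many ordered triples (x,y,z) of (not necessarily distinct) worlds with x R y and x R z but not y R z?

5

Enumerating: (a,f,f), (c,b,b), (d,c,c), (e,d,d), (f,e,e).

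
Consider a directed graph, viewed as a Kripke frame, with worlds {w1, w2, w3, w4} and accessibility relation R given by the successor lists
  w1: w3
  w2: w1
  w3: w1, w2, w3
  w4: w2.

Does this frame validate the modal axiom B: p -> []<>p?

No

The schema B characterises exactly the symmetric frames.
Symmetric: no — w2 R w1 but not w1 R w2.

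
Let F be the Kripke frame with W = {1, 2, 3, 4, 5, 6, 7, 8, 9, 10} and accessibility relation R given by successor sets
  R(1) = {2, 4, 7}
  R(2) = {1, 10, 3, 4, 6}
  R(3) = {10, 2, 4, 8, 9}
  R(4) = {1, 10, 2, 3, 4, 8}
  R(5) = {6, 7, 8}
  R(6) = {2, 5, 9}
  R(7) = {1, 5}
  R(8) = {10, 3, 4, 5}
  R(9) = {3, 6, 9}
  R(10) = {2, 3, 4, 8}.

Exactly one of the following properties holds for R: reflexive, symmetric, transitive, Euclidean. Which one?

Reflexive: no — 1 is not related to itself.
Symmetric: yes — every pair in R has its reverse in R.
Transitive: no — 1 R 2 and 2 R 10, but not 1 R 10.
Euclidean: no — 1 R 2 and 1 R 7, but not 2 R 7.
Only symmetric holds.

symmetric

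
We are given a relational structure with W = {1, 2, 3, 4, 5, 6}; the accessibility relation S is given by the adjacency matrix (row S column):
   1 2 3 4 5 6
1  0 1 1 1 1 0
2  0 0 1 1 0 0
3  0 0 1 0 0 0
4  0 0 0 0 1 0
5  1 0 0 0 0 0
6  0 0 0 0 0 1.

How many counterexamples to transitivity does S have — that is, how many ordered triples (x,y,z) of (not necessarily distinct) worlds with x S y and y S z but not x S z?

7

Enumerating: (1,5,1), (2,4,5), (4,5,1), (5,1,2), (5,1,3), (5,1,4), (5,1,5).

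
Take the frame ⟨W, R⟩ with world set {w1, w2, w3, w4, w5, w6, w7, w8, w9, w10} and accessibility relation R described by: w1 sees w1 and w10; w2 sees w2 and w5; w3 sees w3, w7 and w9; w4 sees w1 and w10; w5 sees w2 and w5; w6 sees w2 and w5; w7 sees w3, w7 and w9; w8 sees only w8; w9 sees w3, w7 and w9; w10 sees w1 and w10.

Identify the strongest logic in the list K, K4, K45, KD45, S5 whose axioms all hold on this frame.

KD45

Transitive (axiom 4): yes — every two-step R-path is closed by a direct edge.
Euclidean (axiom 5): yes — any two successors of a common world are R-related.
Serial (axiom D): yes — every world has a successor (e.g. w1 R w1).
Reflexive (axiom T): no — w4 is not related to itself.
So F validates K, K4, K45, KD45; S5 would additionally require R to be reflexive. The strongest is KD45.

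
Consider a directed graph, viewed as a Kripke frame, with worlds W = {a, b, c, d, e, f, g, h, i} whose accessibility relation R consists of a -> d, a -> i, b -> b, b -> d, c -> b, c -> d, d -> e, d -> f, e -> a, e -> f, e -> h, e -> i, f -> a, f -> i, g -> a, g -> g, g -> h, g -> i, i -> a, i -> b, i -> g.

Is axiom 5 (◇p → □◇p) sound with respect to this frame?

No

Axiom 5 corresponds to the accessibility relation being Euclidean.
Euclidean: no — a R d and a R i, but not d R i.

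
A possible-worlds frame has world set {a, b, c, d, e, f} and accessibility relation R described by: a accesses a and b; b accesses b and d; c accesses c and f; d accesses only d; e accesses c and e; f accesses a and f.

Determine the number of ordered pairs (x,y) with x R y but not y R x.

5

Enumerating: (a,b), (b,d), (c,f), (e,c), (f,a).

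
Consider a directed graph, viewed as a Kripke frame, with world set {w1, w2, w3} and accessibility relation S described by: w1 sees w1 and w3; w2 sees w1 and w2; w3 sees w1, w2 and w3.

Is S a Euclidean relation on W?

Euclidean: no — w3 S w1 and w3 S w2, but not w1 S w2.

No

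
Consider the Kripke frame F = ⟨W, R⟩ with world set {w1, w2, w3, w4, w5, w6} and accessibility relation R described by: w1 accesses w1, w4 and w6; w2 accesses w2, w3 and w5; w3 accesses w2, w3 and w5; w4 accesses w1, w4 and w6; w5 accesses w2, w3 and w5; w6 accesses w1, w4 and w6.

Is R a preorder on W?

Reflexive: yes — every world is R-related to itself.
Transitive: yes — every two-step R-path is closed by a direct edge.
So R is a preorder.

Yes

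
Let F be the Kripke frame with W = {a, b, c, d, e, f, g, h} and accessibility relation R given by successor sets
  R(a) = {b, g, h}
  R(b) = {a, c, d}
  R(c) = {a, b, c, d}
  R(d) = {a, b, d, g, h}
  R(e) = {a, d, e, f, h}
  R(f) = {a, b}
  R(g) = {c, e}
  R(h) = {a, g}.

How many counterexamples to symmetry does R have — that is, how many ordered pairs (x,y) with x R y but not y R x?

15

Enumerating: (a,g), (c,a), (c,d), (d,a), (d,g), (d,h), (e,a), (e,d), (e,f), (e,h), (f,a), (f,b), (g,c), (g,e), (h,g).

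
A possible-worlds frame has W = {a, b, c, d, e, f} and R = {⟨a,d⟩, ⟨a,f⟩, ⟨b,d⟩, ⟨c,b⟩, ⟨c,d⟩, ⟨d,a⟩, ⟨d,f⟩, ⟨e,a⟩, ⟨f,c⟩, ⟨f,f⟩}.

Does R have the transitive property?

Transitive: no — a R f and f R c, but not a R c.

No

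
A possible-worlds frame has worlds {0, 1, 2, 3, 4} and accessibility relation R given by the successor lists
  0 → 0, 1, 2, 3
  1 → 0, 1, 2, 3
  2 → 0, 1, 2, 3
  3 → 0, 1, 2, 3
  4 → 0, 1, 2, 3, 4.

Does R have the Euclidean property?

No

Euclidean: no — 4 R 0 and 4 R 4, but not 0 R 4.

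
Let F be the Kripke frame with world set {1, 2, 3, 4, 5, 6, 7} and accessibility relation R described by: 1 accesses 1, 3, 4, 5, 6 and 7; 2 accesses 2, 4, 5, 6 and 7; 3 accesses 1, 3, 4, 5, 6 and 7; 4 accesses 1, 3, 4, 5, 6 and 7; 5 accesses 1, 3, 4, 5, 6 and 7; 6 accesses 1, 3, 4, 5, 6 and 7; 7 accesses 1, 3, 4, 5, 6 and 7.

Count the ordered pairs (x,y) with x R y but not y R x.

4

Enumerating: (2,4), (2,5), (2,6), (2,7).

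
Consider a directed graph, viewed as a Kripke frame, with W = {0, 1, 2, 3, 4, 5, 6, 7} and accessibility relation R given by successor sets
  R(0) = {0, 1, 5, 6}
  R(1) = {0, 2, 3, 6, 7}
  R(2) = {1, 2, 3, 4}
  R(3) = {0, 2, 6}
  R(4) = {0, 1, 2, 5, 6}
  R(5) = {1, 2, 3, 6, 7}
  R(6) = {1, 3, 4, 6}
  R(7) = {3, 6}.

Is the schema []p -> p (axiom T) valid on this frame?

No

By correspondence theory, T is valid on a frame iff R is reflexive.
Reflexive: no — 1 is not related to itself.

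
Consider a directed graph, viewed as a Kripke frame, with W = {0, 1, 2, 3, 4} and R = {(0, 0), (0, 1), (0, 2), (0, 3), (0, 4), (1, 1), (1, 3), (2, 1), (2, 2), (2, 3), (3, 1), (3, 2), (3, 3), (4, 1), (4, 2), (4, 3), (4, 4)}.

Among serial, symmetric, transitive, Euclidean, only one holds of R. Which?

Serial: yes — every world has a successor (e.g. 0 R 0).
Symmetric: no — 0 R 1 but not 1 R 0.
Transitive: no — 1 R 3 and 3 R 2, but not 1 R 2.
Euclidean: no — 0 R 1 and 0 R 2, but not 1 R 2.
Only serial holds.

serial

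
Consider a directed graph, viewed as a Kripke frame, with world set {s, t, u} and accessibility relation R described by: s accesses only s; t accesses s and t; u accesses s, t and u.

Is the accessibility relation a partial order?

Reflexive: yes — every world is R-related to itself.
Transitive: yes — every two-step R-path is closed by a direct edge.
Antisymmetric: yes — no distinct pair is related both ways.
So R is a partial order.

Yes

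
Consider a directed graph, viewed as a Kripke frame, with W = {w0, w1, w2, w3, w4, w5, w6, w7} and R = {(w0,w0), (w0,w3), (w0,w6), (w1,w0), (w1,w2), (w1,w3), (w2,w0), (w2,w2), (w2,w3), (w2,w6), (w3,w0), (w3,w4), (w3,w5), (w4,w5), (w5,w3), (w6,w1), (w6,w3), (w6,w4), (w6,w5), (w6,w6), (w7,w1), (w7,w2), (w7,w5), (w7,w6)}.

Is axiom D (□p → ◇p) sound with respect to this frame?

Yes

By correspondence theory, D is valid on a frame iff R is serial.
Serial: yes — every world has a successor (e.g. w0 R w0).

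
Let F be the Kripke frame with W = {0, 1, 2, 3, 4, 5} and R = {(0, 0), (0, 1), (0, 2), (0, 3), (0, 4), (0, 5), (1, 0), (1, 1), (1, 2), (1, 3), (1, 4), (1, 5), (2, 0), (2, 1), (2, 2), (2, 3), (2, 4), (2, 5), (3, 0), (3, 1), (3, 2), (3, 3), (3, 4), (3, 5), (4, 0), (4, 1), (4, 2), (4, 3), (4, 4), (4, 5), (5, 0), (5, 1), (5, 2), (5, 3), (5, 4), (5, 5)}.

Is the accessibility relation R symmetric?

Yes

Symmetric: yes — every pair in R has its reverse in R.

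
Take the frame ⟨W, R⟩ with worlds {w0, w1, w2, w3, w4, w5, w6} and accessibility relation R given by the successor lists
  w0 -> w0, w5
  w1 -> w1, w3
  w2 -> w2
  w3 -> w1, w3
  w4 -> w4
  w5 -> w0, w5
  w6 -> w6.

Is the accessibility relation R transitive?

Yes

Transitive: yes — every two-step R-path is closed by a direct edge.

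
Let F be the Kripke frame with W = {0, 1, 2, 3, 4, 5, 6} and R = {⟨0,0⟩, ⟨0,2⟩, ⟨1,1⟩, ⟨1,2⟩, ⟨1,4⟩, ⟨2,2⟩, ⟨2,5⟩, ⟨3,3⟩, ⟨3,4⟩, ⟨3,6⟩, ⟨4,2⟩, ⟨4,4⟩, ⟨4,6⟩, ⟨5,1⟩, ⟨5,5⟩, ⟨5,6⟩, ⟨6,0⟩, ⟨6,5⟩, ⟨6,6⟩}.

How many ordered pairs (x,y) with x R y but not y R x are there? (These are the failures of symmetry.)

Enumerating: (0,2), (1,2), (1,4), (2,5), (3,4), (3,6), (4,2), (4,6), (5,1), (6,0).

10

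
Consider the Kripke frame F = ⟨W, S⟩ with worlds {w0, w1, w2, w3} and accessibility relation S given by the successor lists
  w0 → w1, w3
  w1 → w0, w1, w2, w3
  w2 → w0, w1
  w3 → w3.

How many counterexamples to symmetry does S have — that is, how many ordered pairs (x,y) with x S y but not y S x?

3

Enumerating: (w0,w3), (w1,w3), (w2,w0).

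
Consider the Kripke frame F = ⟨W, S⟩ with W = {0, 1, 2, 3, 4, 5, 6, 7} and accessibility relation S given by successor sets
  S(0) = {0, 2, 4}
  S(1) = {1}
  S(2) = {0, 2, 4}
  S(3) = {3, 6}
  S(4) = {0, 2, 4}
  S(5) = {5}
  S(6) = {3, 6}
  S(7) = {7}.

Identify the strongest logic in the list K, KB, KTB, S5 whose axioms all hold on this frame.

S5

Symmetric (axiom B): yes — every pair in S has its reverse in S.
Reflexive (axiom T): yes — every world is S-related to itself.
Euclidean (axiom 5): yes — any two successors of a common world are S-related.
So F validates K, KB, KTB, S5. The strongest is S5.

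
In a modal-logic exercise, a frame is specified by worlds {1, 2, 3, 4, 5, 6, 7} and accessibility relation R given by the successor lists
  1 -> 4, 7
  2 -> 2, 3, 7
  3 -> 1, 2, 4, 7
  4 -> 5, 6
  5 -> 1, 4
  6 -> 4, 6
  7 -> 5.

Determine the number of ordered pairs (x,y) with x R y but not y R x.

8

Enumerating: (1,4), (1,7), (2,7), (3,1), (3,4), (3,7), (5,1), (7,5).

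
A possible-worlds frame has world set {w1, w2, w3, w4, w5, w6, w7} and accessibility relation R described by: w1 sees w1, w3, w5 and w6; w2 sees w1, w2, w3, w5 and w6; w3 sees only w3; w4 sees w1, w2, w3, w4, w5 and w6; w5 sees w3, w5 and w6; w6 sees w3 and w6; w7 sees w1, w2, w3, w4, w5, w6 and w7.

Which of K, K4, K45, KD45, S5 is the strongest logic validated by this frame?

Transitive (axiom 4): yes — every two-step R-path is closed by a direct edge.
Euclidean (axiom 5): no — w1 R w3 and w1 R w5, but not w3 R w5.
Serial (axiom D): yes — every world has a successor (e.g. w1 R w1).
Reflexive (axiom T): yes — every world is R-related to itself.
So F validates K, K4; K45 would additionally require R to be Euclidean. The strongest is K4.

K4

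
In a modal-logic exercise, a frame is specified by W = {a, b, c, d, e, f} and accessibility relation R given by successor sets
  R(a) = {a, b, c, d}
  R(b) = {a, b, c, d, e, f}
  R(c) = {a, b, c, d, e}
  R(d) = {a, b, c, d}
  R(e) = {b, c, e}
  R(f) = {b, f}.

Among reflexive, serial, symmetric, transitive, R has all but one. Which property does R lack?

transitive

Reflexive: yes — every world is R-related to itself.
Serial: yes — every world has a successor (e.g. a R a).
Symmetric: yes — every pair in R has its reverse in R.
Transitive: no — a R b and b R e, but not a R e.
Only transitive fails.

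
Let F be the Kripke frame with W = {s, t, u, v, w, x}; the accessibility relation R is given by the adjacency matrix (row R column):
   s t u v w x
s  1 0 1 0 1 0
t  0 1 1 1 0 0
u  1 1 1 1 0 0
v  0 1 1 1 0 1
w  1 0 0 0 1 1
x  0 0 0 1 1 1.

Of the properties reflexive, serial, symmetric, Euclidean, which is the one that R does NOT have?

Euclidean

Reflexive: yes — every world is R-related to itself.
Serial: yes — every world has a successor (e.g. s R s).
Symmetric: yes — every pair in R has its reverse in R.
Euclidean: no — s R u and s R w, but not u R w.
Only Euclidean fails.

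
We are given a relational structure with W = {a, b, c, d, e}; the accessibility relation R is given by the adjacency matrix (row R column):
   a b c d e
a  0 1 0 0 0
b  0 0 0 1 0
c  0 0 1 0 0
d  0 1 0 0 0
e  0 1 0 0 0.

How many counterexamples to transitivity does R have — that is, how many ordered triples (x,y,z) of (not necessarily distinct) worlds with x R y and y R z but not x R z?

Enumerating: (a,b,d), (b,d,b), (d,b,d), (e,b,d).

4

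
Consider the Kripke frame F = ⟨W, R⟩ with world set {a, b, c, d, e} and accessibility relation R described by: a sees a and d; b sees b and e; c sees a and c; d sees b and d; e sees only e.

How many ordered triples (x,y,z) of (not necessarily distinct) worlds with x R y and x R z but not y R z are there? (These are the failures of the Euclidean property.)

Enumerating: (a,d,a), (b,e,b), (c,a,c), (d,b,d).

4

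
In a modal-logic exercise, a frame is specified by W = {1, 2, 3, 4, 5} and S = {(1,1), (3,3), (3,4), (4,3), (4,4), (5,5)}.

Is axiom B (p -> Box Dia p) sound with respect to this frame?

Yes

By correspondence theory, B is valid on a frame iff S is symmetric.
Symmetric: yes — every pair in S has its reverse in S.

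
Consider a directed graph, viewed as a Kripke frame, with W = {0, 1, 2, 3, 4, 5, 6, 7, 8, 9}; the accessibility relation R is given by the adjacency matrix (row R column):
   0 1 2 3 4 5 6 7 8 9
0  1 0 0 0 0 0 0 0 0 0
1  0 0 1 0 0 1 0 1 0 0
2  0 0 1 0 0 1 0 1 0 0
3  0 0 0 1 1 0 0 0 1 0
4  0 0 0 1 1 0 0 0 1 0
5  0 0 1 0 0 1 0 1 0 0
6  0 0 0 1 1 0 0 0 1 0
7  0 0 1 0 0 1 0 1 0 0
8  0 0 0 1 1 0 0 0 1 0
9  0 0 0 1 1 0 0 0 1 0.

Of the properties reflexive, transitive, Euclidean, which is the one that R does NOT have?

Reflexive: no — 1 is not related to itself.
Transitive: yes — every two-step R-path is closed by a direct edge.
Euclidean: yes — any two successors of a common world are R-related.
Only reflexive fails.

reflexive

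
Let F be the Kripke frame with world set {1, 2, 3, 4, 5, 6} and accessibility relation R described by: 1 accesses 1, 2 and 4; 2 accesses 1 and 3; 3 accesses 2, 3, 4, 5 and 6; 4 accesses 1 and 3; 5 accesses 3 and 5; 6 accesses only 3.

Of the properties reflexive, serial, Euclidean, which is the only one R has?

serial

Reflexive: no — 2 is not related to itself.
Serial: yes — every world has a successor (e.g. 1 R 1).
Euclidean: no — 1 R 2 and 1 R 4, but not 2 R 4.
Only serial holds.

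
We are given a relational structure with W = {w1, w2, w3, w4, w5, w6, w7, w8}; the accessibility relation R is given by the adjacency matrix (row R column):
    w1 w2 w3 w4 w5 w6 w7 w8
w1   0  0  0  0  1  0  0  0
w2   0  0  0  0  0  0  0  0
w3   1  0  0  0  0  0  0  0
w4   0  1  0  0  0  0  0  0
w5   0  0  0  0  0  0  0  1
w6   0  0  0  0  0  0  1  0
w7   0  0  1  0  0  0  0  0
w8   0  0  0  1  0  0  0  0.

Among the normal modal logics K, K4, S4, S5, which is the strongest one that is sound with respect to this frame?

Transitive (axiom 4): no — w1 R w5 and w5 R w8, but not w1 R w8.
Reflexive (axiom T): no — w1 is not related to itself.
Euclidean (axiom 5): no — w1 R w5 and w1 R w5, but not w5 R w5.
So F validates K; K4 would additionally require R to be transitive. The strongest is K.

K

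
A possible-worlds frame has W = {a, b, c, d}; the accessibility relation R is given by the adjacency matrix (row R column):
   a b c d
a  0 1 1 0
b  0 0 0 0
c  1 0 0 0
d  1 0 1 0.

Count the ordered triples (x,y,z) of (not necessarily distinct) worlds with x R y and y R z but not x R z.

Enumerating: (a,c,a), (c,a,b), (c,a,c), (d,a,b).

4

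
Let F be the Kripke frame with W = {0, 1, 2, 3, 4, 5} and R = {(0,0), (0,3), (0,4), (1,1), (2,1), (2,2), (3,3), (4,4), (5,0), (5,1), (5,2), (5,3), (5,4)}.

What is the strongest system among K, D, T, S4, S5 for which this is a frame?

Serial (axiom D): yes — every world has a successor (e.g. 0 R 0).
Reflexive (axiom T): no — 5 is not related to itself.
Transitive (axiom 4): yes — every two-step R-path is closed by a direct edge.
Euclidean (axiom 5): no — 0 R 3 and 0 R 4, but not 3 R 4.
So F validates K, D; T would additionally require R to be reflexive. The strongest is D.

D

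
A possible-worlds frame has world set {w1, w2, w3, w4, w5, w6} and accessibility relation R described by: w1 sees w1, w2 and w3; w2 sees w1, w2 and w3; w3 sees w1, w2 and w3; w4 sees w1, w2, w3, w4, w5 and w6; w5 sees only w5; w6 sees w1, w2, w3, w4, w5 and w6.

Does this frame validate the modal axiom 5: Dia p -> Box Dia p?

No

Axiom 5 corresponds to the accessibility relation being Euclidean.
Euclidean: no — w4 R w1 and w4 R w5, but not w1 R w5.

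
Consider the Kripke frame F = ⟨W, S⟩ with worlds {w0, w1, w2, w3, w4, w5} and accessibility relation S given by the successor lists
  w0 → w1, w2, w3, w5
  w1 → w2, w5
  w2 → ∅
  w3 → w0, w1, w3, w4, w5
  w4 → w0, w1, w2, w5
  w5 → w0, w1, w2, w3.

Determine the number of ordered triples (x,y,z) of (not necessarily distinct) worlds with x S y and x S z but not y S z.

Enumerating: (w0,w1,w1), (w0,w1,w3), (w0,w2,w1), (w0,w2,w2), (w0,w2,w3), (w0,w2,w5), (w0,w3,w2), (w0,w5,w5), (w1,w2,w2), (w1,w2,w5), (w1,w5,w5), (w3,w0,w0), … and 26 more.
Total: 38.

38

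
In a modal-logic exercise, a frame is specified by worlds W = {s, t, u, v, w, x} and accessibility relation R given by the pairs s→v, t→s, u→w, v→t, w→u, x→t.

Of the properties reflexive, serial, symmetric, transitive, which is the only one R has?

serial

Reflexive: no — s is not related to itself.
Serial: yes — every world has a successor (e.g. s R v).
Symmetric: no — s R v but not v R s.
Transitive: no — s R v and v R t, but not s R t.
Only serial holds.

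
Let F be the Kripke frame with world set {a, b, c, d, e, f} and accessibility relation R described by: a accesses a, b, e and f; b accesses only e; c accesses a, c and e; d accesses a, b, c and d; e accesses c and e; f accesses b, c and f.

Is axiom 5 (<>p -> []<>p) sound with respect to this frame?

By correspondence theory, 5 is valid on a frame iff R is Euclidean.
Euclidean: no — a R b and a R f, but not b R f.

No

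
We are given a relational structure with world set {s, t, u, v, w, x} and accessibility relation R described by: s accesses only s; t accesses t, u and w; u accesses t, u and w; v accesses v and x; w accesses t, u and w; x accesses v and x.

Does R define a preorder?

Yes

Reflexive: yes — every world is R-related to itself.
Transitive: yes — every two-step R-path is closed by a direct edge.
So R is a preorder.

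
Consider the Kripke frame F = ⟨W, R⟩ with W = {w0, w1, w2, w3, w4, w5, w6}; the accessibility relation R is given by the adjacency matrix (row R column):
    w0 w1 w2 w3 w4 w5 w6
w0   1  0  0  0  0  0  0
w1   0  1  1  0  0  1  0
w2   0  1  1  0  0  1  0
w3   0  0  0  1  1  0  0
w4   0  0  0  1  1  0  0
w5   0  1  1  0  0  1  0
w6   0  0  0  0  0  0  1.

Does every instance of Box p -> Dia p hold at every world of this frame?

Yes

By correspondence theory, D is valid on a frame iff R is serial.
Serial: yes — every world has a successor (e.g. w0 R w0).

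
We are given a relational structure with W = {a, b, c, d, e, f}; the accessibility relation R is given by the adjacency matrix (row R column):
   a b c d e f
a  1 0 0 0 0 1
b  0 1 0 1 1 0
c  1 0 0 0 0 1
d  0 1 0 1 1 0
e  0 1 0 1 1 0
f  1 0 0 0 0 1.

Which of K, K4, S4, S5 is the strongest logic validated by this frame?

Transitive (axiom 4): yes — every two-step R-path is closed by a direct edge.
Reflexive (axiom T): no — c is not related to itself.
Euclidean (axiom 5): yes — any two successors of a common world are R-related.
So F validates K, K4; S4 would additionally require R to be reflexive. The strongest is K4.

K4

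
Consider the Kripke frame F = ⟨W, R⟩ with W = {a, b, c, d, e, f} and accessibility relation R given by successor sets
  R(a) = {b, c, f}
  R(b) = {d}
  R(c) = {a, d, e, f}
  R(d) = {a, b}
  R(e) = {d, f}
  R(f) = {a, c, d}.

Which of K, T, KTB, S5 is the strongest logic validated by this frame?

Reflexive (axiom T): no — a is not related to itself.
Symmetric (axiom B): no — a R b but not b R a.
Euclidean (axiom 5): no — a R b and a R c, but not b R c.
So F validates K; T would additionally require R to be reflexive. The strongest is K.

K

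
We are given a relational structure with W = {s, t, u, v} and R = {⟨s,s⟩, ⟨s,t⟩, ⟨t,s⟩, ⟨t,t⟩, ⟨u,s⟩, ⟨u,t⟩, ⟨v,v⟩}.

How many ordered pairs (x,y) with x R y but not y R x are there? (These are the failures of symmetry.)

2

Enumerating: (u,s), (u,t).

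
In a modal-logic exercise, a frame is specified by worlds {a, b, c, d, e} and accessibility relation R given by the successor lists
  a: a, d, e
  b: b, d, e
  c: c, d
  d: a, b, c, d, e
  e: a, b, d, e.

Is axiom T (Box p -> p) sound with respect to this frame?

Axiom T corresponds to the accessibility relation being reflexive.
Reflexive: yes — every world is R-related to itself.

Yes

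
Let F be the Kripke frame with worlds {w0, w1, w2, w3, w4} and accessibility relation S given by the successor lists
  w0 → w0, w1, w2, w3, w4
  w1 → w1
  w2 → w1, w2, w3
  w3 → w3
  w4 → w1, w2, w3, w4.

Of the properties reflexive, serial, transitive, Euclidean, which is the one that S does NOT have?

Euclidean

Reflexive: yes — every world is S-related to itself.
Serial: yes — every world has a successor (e.g. w0 S w0).
Transitive: yes — every two-step S-path is closed by a direct edge.
Euclidean: no — w0 S w1 and w0 S w2, but not w1 S w2.
Only Euclidean fails.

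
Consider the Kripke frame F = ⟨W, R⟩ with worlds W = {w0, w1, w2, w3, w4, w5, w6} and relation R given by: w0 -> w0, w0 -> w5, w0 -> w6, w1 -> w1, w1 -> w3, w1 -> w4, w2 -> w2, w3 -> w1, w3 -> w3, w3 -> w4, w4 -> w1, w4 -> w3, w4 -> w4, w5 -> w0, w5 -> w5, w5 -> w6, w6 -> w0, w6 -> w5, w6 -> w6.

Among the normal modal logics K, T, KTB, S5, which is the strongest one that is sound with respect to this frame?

S5

Reflexive (axiom T): yes — every world is R-related to itself.
Symmetric (axiom B): yes — every pair in R has its reverse in R.
Euclidean (axiom 5): yes — any two successors of a common world are R-related.
So F validates K, T, KTB, S5. The strongest is S5.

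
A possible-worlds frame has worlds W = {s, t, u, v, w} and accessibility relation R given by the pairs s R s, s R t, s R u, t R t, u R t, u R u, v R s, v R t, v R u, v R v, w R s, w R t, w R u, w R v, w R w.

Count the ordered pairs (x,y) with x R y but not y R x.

Enumerating: (s,t), (s,u), (u,t), (v,s), (v,t), (v,u), (w,s), (w,t), (w,u), (w,v).

10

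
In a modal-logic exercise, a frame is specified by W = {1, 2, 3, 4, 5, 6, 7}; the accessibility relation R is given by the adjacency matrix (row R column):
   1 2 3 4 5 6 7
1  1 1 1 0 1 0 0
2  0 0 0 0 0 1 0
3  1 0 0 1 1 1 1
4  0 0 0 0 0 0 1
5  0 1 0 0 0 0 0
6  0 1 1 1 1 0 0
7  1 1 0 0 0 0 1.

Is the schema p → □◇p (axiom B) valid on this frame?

No

Axiom B corresponds to the accessibility relation being symmetric.
Symmetric: no — 1 R 2 but not 2 R 1.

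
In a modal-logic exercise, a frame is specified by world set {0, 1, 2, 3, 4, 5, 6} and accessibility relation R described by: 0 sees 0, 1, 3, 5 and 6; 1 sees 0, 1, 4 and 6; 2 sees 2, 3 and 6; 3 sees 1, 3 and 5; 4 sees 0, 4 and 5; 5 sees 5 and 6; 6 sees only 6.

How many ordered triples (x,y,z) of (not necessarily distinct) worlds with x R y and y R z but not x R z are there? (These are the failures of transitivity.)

Enumerating: (0,1,4), (1,0,3), (1,0,5), (1,4,5), (2,3,1), (2,3,5), (3,1,0), (3,1,4), (3,1,6), (3,5,6), (4,0,1), (4,0,3), (4,0,6), (4,5,6).

14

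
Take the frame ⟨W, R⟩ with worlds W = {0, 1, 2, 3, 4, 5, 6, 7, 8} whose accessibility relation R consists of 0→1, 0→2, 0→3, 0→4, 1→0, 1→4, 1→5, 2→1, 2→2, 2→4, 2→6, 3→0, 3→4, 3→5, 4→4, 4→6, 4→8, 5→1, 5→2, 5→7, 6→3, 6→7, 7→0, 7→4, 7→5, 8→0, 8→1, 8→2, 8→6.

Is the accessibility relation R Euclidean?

Euclidean: no — 0 R 1 and 0 R 2, but not 1 R 2.

No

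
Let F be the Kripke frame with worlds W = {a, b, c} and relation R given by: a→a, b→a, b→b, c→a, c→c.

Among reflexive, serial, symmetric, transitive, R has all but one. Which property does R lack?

Reflexive: yes — every world is R-related to itself.
Serial: yes — every world has a successor (e.g. a R a).
Symmetric: no — b R a but not a R b.
Transitive: yes — every two-step R-path is closed by a direct edge.
Only symmetric fails.

symmetric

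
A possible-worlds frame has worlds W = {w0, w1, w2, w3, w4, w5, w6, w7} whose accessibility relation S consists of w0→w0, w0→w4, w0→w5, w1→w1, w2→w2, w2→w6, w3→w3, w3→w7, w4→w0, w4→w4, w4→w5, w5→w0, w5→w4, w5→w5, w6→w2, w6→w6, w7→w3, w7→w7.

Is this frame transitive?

Yes

Transitive: yes — every two-step S-path is closed by a direct edge.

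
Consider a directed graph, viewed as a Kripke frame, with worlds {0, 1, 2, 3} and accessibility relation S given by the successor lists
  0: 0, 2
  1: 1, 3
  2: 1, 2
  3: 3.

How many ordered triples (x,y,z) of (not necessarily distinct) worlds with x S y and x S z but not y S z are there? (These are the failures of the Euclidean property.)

Enumerating: (0,2,0), (1,3,1), (2,1,2).

3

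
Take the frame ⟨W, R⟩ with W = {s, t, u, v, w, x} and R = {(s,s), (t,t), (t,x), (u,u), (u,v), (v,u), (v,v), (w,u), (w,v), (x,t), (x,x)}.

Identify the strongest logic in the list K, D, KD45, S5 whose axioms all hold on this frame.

KD45

Serial (axiom D): yes — every world has a successor (e.g. s R s).
Euclidean (axiom 5): yes — any two successors of a common world are R-related.
Transitive (axiom 4): yes — every two-step R-path is closed by a direct edge.
Reflexive (axiom T): no — w is not related to itself.
So F validates K, D, KD45; S5 would additionally require R to be reflexive. The strongest is KD45.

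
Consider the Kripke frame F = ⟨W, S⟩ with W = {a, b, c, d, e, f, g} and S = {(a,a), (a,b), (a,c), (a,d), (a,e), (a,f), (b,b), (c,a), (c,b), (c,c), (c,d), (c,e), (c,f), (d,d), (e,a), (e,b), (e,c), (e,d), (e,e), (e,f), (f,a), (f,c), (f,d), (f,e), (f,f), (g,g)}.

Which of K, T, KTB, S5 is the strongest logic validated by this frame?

T

Reflexive (axiom T): yes — every world is S-related to itself.
Symmetric (axiom B): no — a S b but not b S a.
Euclidean (axiom 5): no — a S b and a S c, but not b S c.
So F validates K, T; KTB would additionally require S to be symmetric. The strongest is T.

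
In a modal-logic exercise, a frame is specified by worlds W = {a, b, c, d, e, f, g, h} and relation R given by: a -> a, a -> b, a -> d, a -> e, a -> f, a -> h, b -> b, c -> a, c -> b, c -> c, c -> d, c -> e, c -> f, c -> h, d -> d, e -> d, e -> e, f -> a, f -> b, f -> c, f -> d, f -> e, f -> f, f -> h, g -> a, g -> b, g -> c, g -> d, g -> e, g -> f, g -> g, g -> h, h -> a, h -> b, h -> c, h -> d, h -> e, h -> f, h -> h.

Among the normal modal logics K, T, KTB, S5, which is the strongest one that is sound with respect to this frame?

Reflexive (axiom T): yes — every world is R-related to itself.
Symmetric (axiom B): no — a R b but not b R a.
Euclidean (axiom 5): no — a R b and a R d, but not b R d.
So F validates K, T; KTB would additionally require R to be symmetric. The strongest is T.

T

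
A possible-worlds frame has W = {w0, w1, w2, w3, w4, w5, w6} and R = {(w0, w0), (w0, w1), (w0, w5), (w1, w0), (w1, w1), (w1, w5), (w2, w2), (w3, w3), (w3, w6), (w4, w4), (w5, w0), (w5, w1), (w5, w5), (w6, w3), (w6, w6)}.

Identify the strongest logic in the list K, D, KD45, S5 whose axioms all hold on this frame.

Serial (axiom D): yes — every world has a successor (e.g. w0 R w0).
Euclidean (axiom 5): yes — any two successors of a common world are R-related.
Transitive (axiom 4): yes — every two-step R-path is closed by a direct edge.
Reflexive (axiom T): yes — every world is R-related to itself.
So F validates K, D, KD45, S5. The strongest is S5.

S5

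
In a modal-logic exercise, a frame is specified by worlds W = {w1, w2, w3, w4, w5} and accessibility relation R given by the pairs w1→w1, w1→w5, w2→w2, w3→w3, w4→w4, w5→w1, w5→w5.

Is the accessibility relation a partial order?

Reflexive: yes — every world is R-related to itself.
Transitive: yes — every two-step R-path is closed by a direct edge.
Antisymmetric: no — w1 R w5 and w5 R w1 with w1 ≠ w5.
So R is not a partial order.

No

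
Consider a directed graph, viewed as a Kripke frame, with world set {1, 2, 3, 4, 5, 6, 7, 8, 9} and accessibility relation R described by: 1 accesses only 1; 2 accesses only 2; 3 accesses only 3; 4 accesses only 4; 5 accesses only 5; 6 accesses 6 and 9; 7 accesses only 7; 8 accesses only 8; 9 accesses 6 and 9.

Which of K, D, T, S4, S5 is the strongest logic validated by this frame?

S5

Serial (axiom D): yes — every world has a successor (e.g. 1 R 1).
Reflexive (axiom T): yes — every world is R-related to itself.
Transitive (axiom 4): yes — every two-step R-path is closed by a direct edge.
Euclidean (axiom 5): yes — any two successors of a common world are R-related.
So F validates K, D, T, S4, S5. The strongest is S5.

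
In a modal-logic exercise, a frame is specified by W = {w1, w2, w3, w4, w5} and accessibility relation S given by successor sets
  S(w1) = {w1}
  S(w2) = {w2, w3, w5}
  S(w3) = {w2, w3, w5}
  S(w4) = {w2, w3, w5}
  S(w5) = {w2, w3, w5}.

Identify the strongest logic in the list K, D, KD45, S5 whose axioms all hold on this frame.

KD45

Serial (axiom D): yes — every world has a successor (e.g. w1 S w1).
Euclidean (axiom 5): yes — any two successors of a common world are S-related.
Transitive (axiom 4): yes — every two-step S-path is closed by a direct edge.
Reflexive (axiom T): no — w4 is not related to itself.
So F validates K, D, KD45; S5 would additionally require S to be reflexive. The strongest is KD45.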